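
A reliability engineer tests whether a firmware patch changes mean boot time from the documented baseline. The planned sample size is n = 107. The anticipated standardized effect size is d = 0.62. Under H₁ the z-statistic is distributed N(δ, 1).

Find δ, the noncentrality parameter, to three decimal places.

δ ≈ 6.413

The noncentrality parameter scales effect size by the design's sample-size factor: δ = d·√n = 0.62 × √107 = 6.4133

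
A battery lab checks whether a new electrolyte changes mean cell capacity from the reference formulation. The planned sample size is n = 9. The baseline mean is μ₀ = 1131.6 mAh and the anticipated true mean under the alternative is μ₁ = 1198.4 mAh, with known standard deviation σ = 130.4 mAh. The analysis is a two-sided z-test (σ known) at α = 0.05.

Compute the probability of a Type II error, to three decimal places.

β ≈ 0.664

Standardized effect: d = |μ₁ − μ₀| / σ = |1198.4 − 1131.6| / 130.4 = 0.5123
Noncentrality parameter: δ = d·√n = 0.5123 × √9 = 1.5368
Two-sided α = 0.05 → critical value z_{0.025} = 1.960.
Power = Φ(δ − 1.960) + Φ(−δ − 1.960) = Φ(-0.423) + Φ(-3.497) = 0.3361 + 0.0002 = 0.3363.
Type II error: β = 1 − power = 1 − 0.3363 = 0.6637.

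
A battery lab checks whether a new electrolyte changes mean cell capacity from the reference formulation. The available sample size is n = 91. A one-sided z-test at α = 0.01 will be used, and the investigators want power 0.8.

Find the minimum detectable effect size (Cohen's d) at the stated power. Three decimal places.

d ≈ 0.332

Need Φ(δ − 2.326) = 0.8, so δ = 2.326 + 0.842 = 3.168.
δ = d·√n ⇒ d = δ/√n = 3.168/√91 = 0.3321.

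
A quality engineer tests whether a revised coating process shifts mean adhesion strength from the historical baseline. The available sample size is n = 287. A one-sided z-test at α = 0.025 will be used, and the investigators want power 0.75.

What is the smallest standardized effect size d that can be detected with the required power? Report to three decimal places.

Need Φ(δ − 1.960) = 0.75, so δ = 1.960 + 0.674 = 2.634.
δ = d·√n ⇒ d = δ/√n = 2.634/√287 = 0.1555.

d ≈ 0.156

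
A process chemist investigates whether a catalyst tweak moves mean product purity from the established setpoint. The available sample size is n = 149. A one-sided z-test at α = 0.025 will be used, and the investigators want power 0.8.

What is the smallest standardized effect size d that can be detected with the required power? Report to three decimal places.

Need Φ(δ − 1.960) = 0.8, so δ = 1.960 + 0.842 = 2.802.
δ = d·√n ⇒ d = δ/√n = 2.802/√149 = 0.2295.

d ≈ 0.230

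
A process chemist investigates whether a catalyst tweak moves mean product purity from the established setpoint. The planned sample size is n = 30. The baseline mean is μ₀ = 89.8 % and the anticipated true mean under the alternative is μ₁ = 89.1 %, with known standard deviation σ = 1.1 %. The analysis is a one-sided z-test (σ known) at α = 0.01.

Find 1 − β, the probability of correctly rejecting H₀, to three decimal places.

Standardized effect: d = |μ₁ − μ₀| / σ = |89.1 − 89.8| / 1.1 = 0.6364
Noncentrality parameter: δ = d·√n = 0.6364 × √30 = 3.4855
Critical value for a one-sided test at α = 0.01: z_α = 2.326.
Power = P(Z > 2.326 − δ) = Φ(1.159) = 0.8768.

Power ≈ 0.877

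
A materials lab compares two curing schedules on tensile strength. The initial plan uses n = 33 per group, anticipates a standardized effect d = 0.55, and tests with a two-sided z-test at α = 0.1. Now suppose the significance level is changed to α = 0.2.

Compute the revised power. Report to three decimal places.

Power ≈ 0.830

δ = d·√(n/2) = 0.55 × √(33/2) = 2.2341 (unchanged). New critical value: z_{0.1} = 1.282.
Revised power = Φ(δ − 1.282) + Φ(−δ − 1.282) = Φ(0.953) + Φ(-3.516) = 0.8296 + 0.0002 = 0.8298.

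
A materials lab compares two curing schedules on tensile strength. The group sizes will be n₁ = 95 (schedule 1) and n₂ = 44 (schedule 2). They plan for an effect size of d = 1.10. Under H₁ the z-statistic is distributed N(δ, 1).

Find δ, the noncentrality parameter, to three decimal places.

δ ≈ 6.032

δ = d / √(1/n₁ + 1/n₂) = 1.10 / √(1/95 + 1/44) = 6.0322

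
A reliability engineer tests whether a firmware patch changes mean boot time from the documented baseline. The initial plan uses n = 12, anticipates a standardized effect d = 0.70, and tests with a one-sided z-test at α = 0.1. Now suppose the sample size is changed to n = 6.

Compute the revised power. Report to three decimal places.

Power ≈ 0.668

With n = 6: δ = d·√n = 0.70 × √6 = 1.7146. Critical value z_{0.1} = 1.282.
Revised power = P(Z > 1.282 − δ) = Φ(0.433) = 0.6675.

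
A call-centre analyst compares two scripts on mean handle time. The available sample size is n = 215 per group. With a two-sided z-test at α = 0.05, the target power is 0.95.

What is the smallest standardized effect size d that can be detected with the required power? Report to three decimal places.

Required noncentrality: δ = z_{0.025} + z_{0.05} = 1.960 + 1.645 = 3.605.
(The second rejection-region term Φ(−δ − z_{α/2}) is negligible and dropped.)
δ = d·√(n/2) ⇒ d = δ/√(n/2) = 3.605/√(215/2) = 0.3477.

d ≈ 0.348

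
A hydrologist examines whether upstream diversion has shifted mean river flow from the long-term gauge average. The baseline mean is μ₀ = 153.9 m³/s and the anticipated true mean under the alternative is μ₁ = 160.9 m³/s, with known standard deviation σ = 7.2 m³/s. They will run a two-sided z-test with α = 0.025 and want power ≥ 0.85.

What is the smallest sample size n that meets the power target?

Standardized effect: d = |μ₁ − μ₀| / σ = |160.9 − 153.9| / 7.2 = 0.9722
Set Φ(δ − 2.241) = 0.85; then δ − 2.241 = Φ⁻¹(0.85) = 1.036, giving δ = 3.278.
(Ignoring the negligible lower-tail rejection probability gives the usual closed-form inversion.)
δ = d·√n ⇒ n = (δ/d)² = (3.278 / 0.9722)² = 11.37.
Rounding up, n = 12.

n = 12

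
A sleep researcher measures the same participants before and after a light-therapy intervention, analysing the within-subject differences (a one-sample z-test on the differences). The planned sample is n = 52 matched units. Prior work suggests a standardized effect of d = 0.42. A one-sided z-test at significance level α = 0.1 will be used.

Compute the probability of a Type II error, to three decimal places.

β ≈ 0.040

Noncentrality parameter: δ = d·√n = 0.42 × √52 = 3.0287
Critical value for a one-sided test at α = 0.1: z_α = 1.282.
Power = Φ(δ − 1.282) = Φ(1.747) = 0.9597.
Type II error: β = 1 − power = 1 − 0.9597 = 0.0403.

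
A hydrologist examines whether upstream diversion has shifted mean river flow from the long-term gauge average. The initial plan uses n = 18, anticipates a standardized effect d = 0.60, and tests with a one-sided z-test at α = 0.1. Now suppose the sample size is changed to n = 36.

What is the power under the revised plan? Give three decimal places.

With n = 36: δ = d·√n = 0.60 × √36 = 3.6000. Critical value z_{0.1} = 1.282.
Revised power = Φ(δ − 1.282) = Φ(2.318) = 0.9898.

Power ≈ 0.990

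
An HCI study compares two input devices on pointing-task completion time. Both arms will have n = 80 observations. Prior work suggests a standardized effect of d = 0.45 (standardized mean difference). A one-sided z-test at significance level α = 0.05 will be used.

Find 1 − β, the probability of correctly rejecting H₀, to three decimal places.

Noncentrality parameter: δ = d·√(n/2) = 0.45 × √(80/2) = 2.8460
Critical value for a one-sided test at α = 0.05: z_α = 1.645.
Power = Φ(δ − 1.645) = Φ(1.201) = 0.8852.

Power ≈ 0.885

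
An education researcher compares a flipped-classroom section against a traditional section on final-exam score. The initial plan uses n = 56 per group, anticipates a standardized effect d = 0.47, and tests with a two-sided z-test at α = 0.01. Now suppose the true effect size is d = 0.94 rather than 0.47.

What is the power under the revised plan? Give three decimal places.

Power ≈ 0.992

With d = 0.94: δ = d·√(n/2) = 0.94 × √(56/2) = 4.9740. Critical value z_{0.005} = 2.576.
Revised power = Φ(δ − 2.576) + Φ(−δ − 2.576) = Φ(2.398) + Φ(-7.550) = 0.9918 + 0.0000 = 0.9918.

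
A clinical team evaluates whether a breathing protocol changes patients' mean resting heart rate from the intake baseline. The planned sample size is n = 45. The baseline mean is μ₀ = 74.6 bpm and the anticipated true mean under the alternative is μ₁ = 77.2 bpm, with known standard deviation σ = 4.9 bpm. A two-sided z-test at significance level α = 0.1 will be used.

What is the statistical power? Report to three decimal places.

Standardized effect: d = |μ₁ − μ₀| / σ = |77.2 − 74.6| / 4.9 = 0.5306
Noncentrality parameter: δ = d·√n = 0.5306 × √45 = 3.5595
Critical value for a two-sided test at α = 0.1: z_{α/2} = 1.645.
Power = Φ(δ − 1.645) + Φ(−δ − 1.645) = Φ(1.915) + Φ(-5.204) = 0.9722 + 0.0000 = 0.9722.

Power ≈ 0.972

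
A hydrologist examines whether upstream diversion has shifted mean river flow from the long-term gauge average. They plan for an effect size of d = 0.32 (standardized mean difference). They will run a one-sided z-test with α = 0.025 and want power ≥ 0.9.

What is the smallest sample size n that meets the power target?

Set Φ(δ − 1.960) = 0.9; then δ − 1.960 = Φ⁻¹(0.9) = 1.282, giving δ = 3.242.
δ = d·√n ⇒ n = (δ/d)² = (3.242 / 0.32)² = 102.61.
Rounding up, n = 103.

n = 103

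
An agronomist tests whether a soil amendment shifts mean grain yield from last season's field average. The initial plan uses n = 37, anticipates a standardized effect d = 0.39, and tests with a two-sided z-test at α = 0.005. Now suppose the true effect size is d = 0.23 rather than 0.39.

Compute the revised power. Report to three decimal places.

Power ≈ 0.080

With d = 0.23: δ = d·√n = 0.23 × √37 = 1.3990. Critical value z_{0.0025} = 2.807.
Revised power = Φ(δ − 2.807) + Φ(−δ − 2.807) = Φ(-1.408) + Φ(-4.206) = 0.0796 + 0.0000 = 0.0796.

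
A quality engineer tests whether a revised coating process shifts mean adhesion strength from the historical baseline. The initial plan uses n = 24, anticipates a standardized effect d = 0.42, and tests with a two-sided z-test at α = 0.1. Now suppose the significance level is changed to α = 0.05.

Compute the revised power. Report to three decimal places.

δ = d·√n = 0.42 × √24 = 2.0576 (unchanged). New critical value: z_{0.025} = 1.960.
Revised power = Φ(δ − 1.960) + Φ(−δ − 1.960) = Φ(0.098) + Φ(-4.018) = 0.5389 + 0.0000 = 0.5389.

Power ≈ 0.539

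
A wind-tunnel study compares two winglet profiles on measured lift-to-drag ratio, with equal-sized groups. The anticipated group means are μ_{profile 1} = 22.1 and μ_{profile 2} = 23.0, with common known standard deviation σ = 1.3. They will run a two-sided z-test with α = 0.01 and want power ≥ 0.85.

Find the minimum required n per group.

Standardized effect: d = |μ_{profile 1} − μ_{profile 2}| / σ = |22.1 − 23.0| / 1.3 = 0.6923
Set Φ(δ − 2.576) = 0.85; then δ − 2.576 = Φ⁻¹(0.85) = 1.036, giving δ = 3.612.
(For δ > 0 the lower-tail rejection region contributes negligibly to power, so the one-term inversion is standard.)
δ = d·√(n/2) ⇒ n = 2(δ/d)² = 2 × (3.612 / 0.6923)² = 54.45.
Rounding up, n = 55 per group.

n = 55 per group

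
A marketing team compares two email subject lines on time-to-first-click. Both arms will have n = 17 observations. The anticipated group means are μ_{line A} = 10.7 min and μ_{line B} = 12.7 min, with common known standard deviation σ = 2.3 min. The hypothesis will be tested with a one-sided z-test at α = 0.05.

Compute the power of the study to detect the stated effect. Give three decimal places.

Power ≈ 0.813

Standardized effect: d = |μ_{line A} − μ_{line B}| / σ = |10.7 − 12.7| / 2.3 = 0.8696
Noncentrality parameter: δ = d·√(n/2) = 0.8696 × √(17/2) = 2.5352
Critical value for a one-sided test at α = 0.05: z_α = 1.645.
Power = P(Z > 1.645 − δ) = Φ(0.890) = 0.8134.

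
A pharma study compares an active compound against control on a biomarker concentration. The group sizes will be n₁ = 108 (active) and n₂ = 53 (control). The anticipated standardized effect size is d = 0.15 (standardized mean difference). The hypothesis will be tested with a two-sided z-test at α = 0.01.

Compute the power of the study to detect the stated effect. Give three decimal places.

Power ≈ 0.047

Noncentrality parameter: δ = d / √(1/n₁ + 1/n₂) = 0.15 / √(1/108 + 1/53) = 0.8944
Critical value for a two-sided test at α = 0.01: z_{α/2} = 2.576.
Power = Φ(δ − 2.576) + Φ(−δ − 2.576) = Φ(-1.681) + Φ(-3.470) = 0.0463 + 0.0003 = 0.0466.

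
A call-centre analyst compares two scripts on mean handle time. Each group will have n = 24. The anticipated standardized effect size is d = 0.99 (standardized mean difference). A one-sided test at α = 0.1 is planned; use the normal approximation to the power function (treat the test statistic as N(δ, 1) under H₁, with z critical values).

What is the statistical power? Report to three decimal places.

Noncentrality parameter: δ = d·√(n/2) = 0.99 × √(24/2) = 3.4295
Critical value for a one-sided test at α = 0.1: z_α = 1.282.
Power = Φ(δ − 1.282) = Φ(2.148) = 0.9841.

Power ≈ 0.984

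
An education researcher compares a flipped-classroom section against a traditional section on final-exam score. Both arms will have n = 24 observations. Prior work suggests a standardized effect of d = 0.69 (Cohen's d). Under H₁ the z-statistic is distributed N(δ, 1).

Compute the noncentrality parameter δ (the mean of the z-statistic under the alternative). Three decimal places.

The noncentrality parameter scales effect size by the design's sample-size factor: δ = d·√(n/2) = 0.69 × √(24/2) = 2.3902

δ ≈ 2.390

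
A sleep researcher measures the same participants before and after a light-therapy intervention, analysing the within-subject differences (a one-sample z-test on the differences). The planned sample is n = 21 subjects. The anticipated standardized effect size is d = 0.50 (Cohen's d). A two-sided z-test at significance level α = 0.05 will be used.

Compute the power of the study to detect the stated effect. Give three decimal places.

Noncentrality parameter: δ = d·√n = 0.50 × √21 = 2.2913
Two-sided α = 0.05 → critical value z_{0.025} = 1.960.
Power = Φ(δ − 1.960) + Φ(−δ − 1.960) = Φ(0.331) + Φ(-4.251) = 0.6298 + 0.0000 = 0.6298.

Power ≈ 0.630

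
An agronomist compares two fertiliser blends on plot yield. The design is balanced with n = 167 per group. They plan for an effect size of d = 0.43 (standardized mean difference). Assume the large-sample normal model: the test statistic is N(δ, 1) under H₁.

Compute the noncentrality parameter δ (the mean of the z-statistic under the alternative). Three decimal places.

δ ≈ 3.929

The noncentrality parameter scales effect size by the design's sample-size factor: δ = d·√(n/2) = 0.43 × √(167/2) = 3.9293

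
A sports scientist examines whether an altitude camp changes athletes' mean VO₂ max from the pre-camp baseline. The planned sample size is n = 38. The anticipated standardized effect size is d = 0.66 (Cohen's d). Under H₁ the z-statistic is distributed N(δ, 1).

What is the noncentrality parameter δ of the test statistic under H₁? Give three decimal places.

δ ≈ 4.069

The noncentrality parameter scales effect size by the design's sample-size factor: δ = d·√n = 0.66 × √38 = 4.0685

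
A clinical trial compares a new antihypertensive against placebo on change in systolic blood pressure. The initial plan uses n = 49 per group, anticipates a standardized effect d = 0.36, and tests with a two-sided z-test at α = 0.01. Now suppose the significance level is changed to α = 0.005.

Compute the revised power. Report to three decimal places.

δ = d·√(n/2) = 0.36 × √(49/2) = 1.7819 (unchanged). New critical value: z_{0.0025} = 2.807.
Revised power = Φ(δ − 2.807) + Φ(−δ − 2.807) = Φ(-1.025) + Φ(-4.589) = 0.1527 + 0.0000 = 0.1527.

Power ≈ 0.153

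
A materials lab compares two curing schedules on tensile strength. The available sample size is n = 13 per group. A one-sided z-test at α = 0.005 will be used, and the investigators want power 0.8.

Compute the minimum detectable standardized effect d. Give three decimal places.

Required noncentrality: δ = z_{0.005} + z_{0.20} = 2.576 + 0.842 = 3.417.
δ = d·√(n/2) ⇒ d = δ/√(n/2) = 3.417/√(13/2) = 1.3404.

d ≈ 1.340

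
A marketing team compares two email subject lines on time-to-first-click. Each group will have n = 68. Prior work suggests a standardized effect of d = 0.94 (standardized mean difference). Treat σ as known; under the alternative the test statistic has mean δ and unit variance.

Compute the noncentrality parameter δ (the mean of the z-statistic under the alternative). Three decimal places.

δ ≈ 5.481

The noncentrality parameter scales effect size by the design's sample-size factor: δ = d·√(n/2) = 0.94 × √(68/2) = 5.4811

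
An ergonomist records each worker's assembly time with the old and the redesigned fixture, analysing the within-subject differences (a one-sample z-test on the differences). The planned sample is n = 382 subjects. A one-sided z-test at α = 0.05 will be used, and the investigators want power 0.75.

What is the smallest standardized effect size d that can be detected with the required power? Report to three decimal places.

d ≈ 0.119

Need Φ(δ − 1.645) = 0.75, so δ = 1.645 + 0.674 = 2.319.
δ = d·√n ⇒ d = δ/√n = 2.319/√382 = 0.1187.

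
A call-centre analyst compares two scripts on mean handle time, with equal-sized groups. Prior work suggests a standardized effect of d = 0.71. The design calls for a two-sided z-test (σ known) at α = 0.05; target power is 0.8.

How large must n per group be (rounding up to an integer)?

n = 32 per group

For power 0.8 need Φ(δ − z_{0.025}) = 0.8, so δ = z_{0.025} + z_{0.20} = 1.960 + 0.842 = 2.802.
(The Φ(−δ − z_{α/2}) term is vanishingly small for δ > 0 and is dropped in the standard sample-size formula.)
δ = d·√(n/2) ⇒ n = 2(δ/d)² = 2 × (2.802 / 0.71)² = 31.14.
Rounding up, n = 32 per group.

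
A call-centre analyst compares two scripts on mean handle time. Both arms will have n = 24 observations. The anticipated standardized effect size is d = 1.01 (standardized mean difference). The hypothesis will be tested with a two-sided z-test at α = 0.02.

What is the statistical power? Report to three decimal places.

Power ≈ 0.879

Noncentrality parameter: δ = d·√(n/2) = 1.01 × √(24/2) = 3.4987
Two-sided α = 0.02 → critical value z_{0.01} = 2.326.
Power = Φ(δ − 2.326) + Φ(−δ − 2.326) = Φ(1.172) + Φ(-5.825) = 0.8795 + 0.0000 = 0.8795.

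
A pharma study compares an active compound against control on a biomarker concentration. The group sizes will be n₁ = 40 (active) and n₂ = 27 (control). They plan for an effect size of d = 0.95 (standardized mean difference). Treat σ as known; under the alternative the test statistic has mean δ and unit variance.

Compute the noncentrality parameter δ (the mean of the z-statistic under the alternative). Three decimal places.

The noncentrality parameter scales effect size by the design's sample-size factor: δ = d / √(1/n₁ + 1/n₂) = 0.95 / √(1/40 + 1/27) = 3.8142

δ ≈ 3.814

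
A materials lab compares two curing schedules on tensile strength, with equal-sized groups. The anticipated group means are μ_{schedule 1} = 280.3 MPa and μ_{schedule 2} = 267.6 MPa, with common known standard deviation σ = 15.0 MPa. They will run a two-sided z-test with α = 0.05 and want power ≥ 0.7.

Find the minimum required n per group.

Standardized effect: d = |μ_{schedule 1} − μ_{schedule 2}| / σ = |280.3 − 267.6| / 15.0 = 0.8467
For power 0.7 need Φ(δ − z_{0.025}) = 0.7, so δ = z_{0.025} + z_{0.30} = 1.960 + 0.524 = 2.484.
(For δ > 0 the lower-tail rejection region contributes negligibly to power, so the one-term inversion is standard.)
δ = d·√(n/2) ⇒ n = 2(δ/d)² = 2 × (2.484 / 0.8467)² = 17.22.
Round up to the next whole unit.

n = 18 per group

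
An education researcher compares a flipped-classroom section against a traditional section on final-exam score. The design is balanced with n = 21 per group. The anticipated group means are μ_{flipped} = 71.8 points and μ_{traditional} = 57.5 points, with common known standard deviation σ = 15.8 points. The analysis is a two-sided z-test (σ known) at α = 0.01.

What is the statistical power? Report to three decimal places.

Power ≈ 0.639

Standardized effect: d = |μ_{flipped} − μ_{traditional}| / σ = |71.8 − 57.5| / 15.8 = 0.9051
Noncentrality parameter: δ = d·√(n/2) = 0.9051 × √(21/2) = 2.9327
Two-sided α = 0.01 → critical value z_{0.005} = 2.576.
Power = Φ(δ − 2.576) + Φ(−δ − 2.576) = Φ(0.357) + Φ(-5.509) = 0.6394 + 0.0000 = 0.6394.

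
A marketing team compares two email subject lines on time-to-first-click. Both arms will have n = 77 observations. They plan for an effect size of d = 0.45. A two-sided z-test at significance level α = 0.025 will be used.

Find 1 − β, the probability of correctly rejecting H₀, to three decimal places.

Power ≈ 0.709

Noncentrality parameter: δ = d·√(n/2) = 0.45 × √(77/2) = 2.7922
Critical value for a two-sided test at α = 0.025: z_{α/2} = 2.241.
Power = Φ(δ − 2.241) + Φ(−δ − 2.241) = Φ(0.551) + Φ(-5.034) = 0.7091 + 0.0000 = 0.7091.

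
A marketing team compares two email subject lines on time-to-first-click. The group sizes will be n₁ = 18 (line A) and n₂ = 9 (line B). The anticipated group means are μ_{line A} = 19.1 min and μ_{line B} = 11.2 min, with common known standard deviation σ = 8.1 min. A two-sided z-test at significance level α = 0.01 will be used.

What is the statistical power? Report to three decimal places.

Power ≈ 0.426

Standardized effect: d = |μ_{line A} − μ_{line B}| / σ = |19.1 − 11.2| / 8.1 = 0.9753
Noncentrality parameter: δ = d / √(1/n₁ + 1/n₂) = 0.9753 / √(1/18 + 1/9) = 2.3890
Two-sided α = 0.01 → critical value z_{0.005} = 2.576.
Power = Φ(δ − 2.576) + Φ(−δ − 2.576) = Φ(-0.187) + Φ(-4.965) = 0.4259 + 0.0000 = 0.4259.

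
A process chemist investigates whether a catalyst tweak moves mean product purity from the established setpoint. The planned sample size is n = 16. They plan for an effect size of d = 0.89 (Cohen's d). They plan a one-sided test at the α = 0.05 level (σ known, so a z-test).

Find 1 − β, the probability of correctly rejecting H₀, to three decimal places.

Noncentrality parameter: δ = d·√n = 0.89 × √16 = 3.5600
One-sided α = 0.05 → critical value z_{0.05} = 1.645.
Power = P(Z > 1.645 − δ) = Φ(1.915) = 0.9723.

Power ≈ 0.972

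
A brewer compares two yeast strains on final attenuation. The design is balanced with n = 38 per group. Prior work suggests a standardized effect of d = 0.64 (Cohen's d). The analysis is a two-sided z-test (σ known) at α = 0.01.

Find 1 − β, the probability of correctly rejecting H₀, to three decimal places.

Noncentrality parameter: δ = d·√(n/2) = 0.64 × √(38/2) = 2.7897
Two-sided α = 0.01 → critical value z_{0.005} = 2.576.
Power = Φ(δ − 2.576) + Φ(−δ − 2.576) = Φ(0.214) + Φ(-5.366) = 0.5847 + 0.0000 = 0.5847.

Power ≈ 0.585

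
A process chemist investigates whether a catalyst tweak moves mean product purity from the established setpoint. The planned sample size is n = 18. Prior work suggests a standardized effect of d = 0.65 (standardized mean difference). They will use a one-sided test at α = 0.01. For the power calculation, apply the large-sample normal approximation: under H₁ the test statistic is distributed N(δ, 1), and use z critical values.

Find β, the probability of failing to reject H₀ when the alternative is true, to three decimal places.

β ≈ 0.333

Noncentrality parameter: λ = d·√n = 0.65 × √18 = 2.7577
One-sided α = 0.01 → critical value z_{0.01} = 2.326.
Power = P(Z > 2.326 − λ) = Φ(0.431) = 0.6669.
Type II error: β = 1 − power = 1 − 0.6669 = 0.3331.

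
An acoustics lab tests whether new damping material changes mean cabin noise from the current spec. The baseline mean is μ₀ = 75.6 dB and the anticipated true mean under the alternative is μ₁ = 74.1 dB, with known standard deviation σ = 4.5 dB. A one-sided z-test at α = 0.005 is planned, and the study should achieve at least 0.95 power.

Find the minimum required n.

Standardized effect: d = |μ₁ − μ₀| / σ = |74.1 − 75.6| / 4.5 = 0.3333
Set Φ(δ − 2.576) = 0.95; then δ − 2.576 = Φ⁻¹(0.95) = 1.645, giving δ = 4.221.
δ = d·√n ⇒ n = (δ/d)² = (4.221 / 0.3333)² = 160.33.
Round up to the next whole unit.

n = 161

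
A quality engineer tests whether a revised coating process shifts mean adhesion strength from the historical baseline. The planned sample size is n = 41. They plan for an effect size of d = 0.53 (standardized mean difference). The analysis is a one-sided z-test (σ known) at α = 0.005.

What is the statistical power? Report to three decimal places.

Noncentrality parameter: δ = d·√n = 0.53 × √41 = 3.3937
Critical value for a one-sided test at α = 0.005: z_α = 2.576.
Power = Φ(δ − 2.576) = Φ(0.818) = 0.7933.

Power ≈ 0.793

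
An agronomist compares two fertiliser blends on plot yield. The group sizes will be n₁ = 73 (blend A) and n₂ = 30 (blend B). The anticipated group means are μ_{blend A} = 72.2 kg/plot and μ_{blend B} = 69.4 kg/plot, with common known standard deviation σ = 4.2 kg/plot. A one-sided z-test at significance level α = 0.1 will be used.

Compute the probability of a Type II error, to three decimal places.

β ≈ 0.037

Standardized effect: d = |μ_{blend A} − μ_{blend B}| / σ = |72.2 − 69.4| / 4.2 = 0.6667
Noncentrality parameter: δ = d / √(1/n₁ + 1/n₂) = 0.6667 / √(1/73 + 1/30) = 3.0741
Critical value for a one-sided test at α = 0.1: z_α = 1.282.
Power = P(Z > 1.282 − δ) = Φ(1.793) = 0.9635.
Type II error: β = 1 − power = 1 − 0.9635 = 0.0365.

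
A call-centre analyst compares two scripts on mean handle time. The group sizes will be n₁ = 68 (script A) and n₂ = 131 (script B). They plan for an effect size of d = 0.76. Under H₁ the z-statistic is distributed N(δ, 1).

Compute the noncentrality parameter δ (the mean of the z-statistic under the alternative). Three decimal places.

The noncentrality parameter scales effect size by the design's sample-size factor: δ = d / √(1/n₁ + 1/n₂) = 0.76 / √(1/68 + 1/131) = 5.0848

δ ≈ 5.085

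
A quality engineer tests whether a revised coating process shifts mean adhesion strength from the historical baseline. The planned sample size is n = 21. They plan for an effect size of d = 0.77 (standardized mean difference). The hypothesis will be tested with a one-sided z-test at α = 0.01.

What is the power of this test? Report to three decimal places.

Noncentrality parameter: λ = d·√n = 0.77 × √21 = 3.5286
One-sided α = 0.01 → critical value z_{0.01} = 2.326.
Power = Φ(λ − 2.326) = Φ(1.202) = 0.8854.

Power ≈ 0.885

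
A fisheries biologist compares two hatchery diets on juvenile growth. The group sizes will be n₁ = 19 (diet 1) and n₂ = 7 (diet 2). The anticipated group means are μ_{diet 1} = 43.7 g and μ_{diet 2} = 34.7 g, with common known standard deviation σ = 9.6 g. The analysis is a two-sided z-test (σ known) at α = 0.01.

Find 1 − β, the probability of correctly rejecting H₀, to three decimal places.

Standardized effect: d = |μ_{diet 1} − μ_{diet 2}| / σ = |43.7 − 34.7| / 9.6 = 0.9375
Noncentrality parameter: δ = d / √(1/n₁ + 1/n₂) = 0.9375 / √(1/19 + 1/7) = 2.1204
Two-sided α = 0.01 → critical value z_{0.005} = 2.576.
Power = Φ(δ − 2.576) + Φ(−δ − 2.576) = Φ(-0.455) + Φ(-4.696) = 0.3244 + 0.0000 = 0.3244.

Power ≈ 0.324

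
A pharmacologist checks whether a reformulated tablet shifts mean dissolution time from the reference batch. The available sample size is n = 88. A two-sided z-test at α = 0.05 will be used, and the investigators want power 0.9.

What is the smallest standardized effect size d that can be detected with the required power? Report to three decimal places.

Need Φ(δ − 1.960) = 0.9, so δ = 1.960 + 1.282 = 3.242.
(The second rejection-region term Φ(−δ − z_{α/2}) is negligible and dropped.)
δ = d·√n ⇒ d = δ/√n = 3.242/√88 = 0.3455.

d ≈ 0.346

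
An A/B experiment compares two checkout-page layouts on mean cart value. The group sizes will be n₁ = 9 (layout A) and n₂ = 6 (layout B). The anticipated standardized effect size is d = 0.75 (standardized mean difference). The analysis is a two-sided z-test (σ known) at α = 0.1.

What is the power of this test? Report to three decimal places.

Power ≈ 0.413

Noncentrality parameter: δ = d / √(1/n₁ + 1/n₂) = 0.75 / √(1/9 + 1/6) = 1.4230
Critical value for a two-sided test at α = 0.1: z_{α/2} = 1.645.
Power = Φ(δ − 1.645) + Φ(−δ − 1.645) = Φ(-0.222) + Φ(-3.068) = 0.4122 + 0.0011 = 0.4133.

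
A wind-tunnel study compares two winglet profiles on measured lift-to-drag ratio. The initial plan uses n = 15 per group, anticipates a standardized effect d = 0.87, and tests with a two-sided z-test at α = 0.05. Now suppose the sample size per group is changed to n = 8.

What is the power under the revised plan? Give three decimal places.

Power ≈ 0.413

With n = 8 per group: δ = d·√(n/2) = 0.87 × √(8/2) = 1.7400. Critical value z_{0.025} = 1.960.
Revised power = Φ(δ − 1.960) + Φ(−δ − 1.960) = Φ(-0.220) + Φ(-3.700) = 0.4129 + 0.0001 = 0.4131.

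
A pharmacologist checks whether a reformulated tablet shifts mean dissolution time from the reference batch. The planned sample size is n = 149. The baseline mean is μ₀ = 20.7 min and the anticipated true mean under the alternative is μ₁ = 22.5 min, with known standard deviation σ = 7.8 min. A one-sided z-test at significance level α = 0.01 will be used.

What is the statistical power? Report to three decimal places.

Power ≈ 0.688

Standardized effect: d = |μ₁ − μ₀| / σ = |22.5 − 20.7| / 7.8 = 0.2308
Noncentrality parameter: λ = d·√n = 0.2308 × √149 = 2.8169
Critical value for a one-sided test at α = 0.01: z_α = 2.326.
Power = P(Z > 2.326 − λ) = Φ(0.491) = 0.6881.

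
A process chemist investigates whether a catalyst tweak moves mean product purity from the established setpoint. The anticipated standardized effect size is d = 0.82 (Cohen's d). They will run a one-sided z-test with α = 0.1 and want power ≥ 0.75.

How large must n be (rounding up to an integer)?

Set Φ(δ − 1.282) = 0.75; then δ − 1.282 = Φ⁻¹(0.75) = 0.674, giving δ = 1.956.
δ = d·√n ⇒ n = (δ/d)² = (1.956 / 0.82)² = 5.69.
Rounding up, n = 6.

n = 6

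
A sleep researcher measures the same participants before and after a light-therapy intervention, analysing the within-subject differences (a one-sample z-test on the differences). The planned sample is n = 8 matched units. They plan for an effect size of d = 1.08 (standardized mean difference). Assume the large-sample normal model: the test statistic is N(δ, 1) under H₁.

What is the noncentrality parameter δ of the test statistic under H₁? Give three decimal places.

δ = d·√n = 1.08 × √8 = 3.0547

δ ≈ 3.055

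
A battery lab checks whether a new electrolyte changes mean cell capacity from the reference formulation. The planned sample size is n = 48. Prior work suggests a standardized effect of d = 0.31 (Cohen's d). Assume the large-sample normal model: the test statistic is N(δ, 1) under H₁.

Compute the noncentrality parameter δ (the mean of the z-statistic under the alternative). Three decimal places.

The noncentrality parameter scales effect size by the design's sample-size factor: δ = d·√n = 0.31 × √48 = 2.1477

δ ≈ 2.148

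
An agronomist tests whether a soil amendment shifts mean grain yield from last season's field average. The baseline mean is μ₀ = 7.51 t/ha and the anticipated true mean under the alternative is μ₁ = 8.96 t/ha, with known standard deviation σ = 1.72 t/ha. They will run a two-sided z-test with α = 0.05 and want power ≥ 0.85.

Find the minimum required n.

n = 13

Standardized effect: d = |μ₁ − μ₀| / σ = |8.96 − 7.51| / 1.72 = 0.8430
For power 0.85 need Φ(δ − z_{0.025}) = 0.85, so δ = z_{0.025} + z_{0.15} = 1.960 + 1.036 = 2.996.
(Ignoring the negligible lower-tail rejection probability gives the usual closed-form inversion.)
δ = d·√n ⇒ n = (δ/d)² = (2.996 / 0.8430)² = 12.63.
Rounding up, n = 13.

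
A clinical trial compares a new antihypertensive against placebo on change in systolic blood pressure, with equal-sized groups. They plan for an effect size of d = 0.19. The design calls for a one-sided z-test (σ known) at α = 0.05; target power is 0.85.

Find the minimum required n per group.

n = 399 per group

For power 0.85 need Φ(δ − z_{0.05}) = 0.85, so δ = z_{0.05} + z_{0.15} = 1.645 + 1.036 = 2.681.
δ = d·√(n/2) ⇒ n = 2(δ/d)² = 2 × (2.681 / 0.19)² = 398.30.
Round up to the next whole unit.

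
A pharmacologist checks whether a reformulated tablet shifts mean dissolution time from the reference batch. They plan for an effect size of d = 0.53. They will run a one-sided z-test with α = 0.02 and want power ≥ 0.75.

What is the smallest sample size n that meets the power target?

Set Φ(δ − 2.054) = 0.75; then δ − 2.054 = Φ⁻¹(0.75) = 0.674, giving δ = 2.728.
δ = d·√n ⇒ n = (δ/d)² = (2.728 / 0.53)² = 26.50.
Rounding up, n = 27.

n = 27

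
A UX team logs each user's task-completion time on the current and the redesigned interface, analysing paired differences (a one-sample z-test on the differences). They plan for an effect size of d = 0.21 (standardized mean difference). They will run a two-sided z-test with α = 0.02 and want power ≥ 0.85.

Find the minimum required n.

n = 257

Set Φ(δ − 2.326) = 0.85; then δ − 2.326 = Φ⁻¹(0.85) = 1.036, giving δ = 3.363.
(Ignoring the negligible lower-tail rejection probability gives the usual closed-form inversion.)
δ = d·√n ⇒ n = (δ/d)² = (3.363 / 0.21)² = 256.42.
Rounding up, n = 257.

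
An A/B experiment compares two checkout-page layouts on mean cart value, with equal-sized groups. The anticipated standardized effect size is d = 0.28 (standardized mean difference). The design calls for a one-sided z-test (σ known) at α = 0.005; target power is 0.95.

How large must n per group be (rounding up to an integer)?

For power 0.95 need Φ(δ − z_{0.005}) = 0.95, so δ = z_{0.005} + z_{0.05} = 2.576 + 1.645 = 4.221.
δ = d·√(n/2) ⇒ n = 2(δ/d)² = 2 × (4.221 / 0.28)² = 454.44.
Round up to the next whole unit.

n = 455 per group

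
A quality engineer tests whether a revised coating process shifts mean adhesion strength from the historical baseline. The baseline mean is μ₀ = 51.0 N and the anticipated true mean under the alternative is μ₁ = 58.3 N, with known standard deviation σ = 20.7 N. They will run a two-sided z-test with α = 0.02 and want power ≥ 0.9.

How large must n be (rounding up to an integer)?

Standardized effect: d = |μ₁ − μ₀| / σ = |58.3 − 51.0| / 20.7 = 0.3527
Set Φ(δ − 2.326) = 0.9; then δ − 2.326 = Φ⁻¹(0.9) = 1.282, giving δ = 3.608.
(Ignoring the negligible lower-tail rejection probability gives the usual closed-form inversion.)
δ = d·√n ⇒ n = (δ/d)² = (3.608 / 0.3527)² = 104.67.
Round up to the next whole unit.

n = 105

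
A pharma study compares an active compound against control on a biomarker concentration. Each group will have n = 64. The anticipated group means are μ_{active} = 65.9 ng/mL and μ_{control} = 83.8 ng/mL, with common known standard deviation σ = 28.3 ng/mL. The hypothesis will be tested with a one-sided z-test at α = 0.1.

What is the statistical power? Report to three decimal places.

Power ≈ 0.989

Standardized effect: d = |μ_{active} − μ_{control}| / σ = |65.9 − 83.8| / 28.3 = 0.6325
Noncentrality parameter: δ = d·√(n/2) = 0.6325 × √(64/2) = 3.5780
Critical value for a one-sided test at α = 0.1: z_α = 1.282.
Power = Φ(δ − 1.282) = Φ(2.296) = 0.9892.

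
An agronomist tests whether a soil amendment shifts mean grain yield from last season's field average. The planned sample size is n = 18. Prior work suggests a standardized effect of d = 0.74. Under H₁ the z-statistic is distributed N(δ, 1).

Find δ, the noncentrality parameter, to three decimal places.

δ ≈ 3.140

δ = d·√n = 0.74 × √18 = 3.1396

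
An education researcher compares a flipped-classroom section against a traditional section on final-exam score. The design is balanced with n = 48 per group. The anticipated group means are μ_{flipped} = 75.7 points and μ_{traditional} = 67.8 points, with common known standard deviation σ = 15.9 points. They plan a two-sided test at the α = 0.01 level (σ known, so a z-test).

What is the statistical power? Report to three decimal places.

Power ≈ 0.444

Standardized effect: d = |μ_{flipped} − μ_{traditional}| / σ = |75.7 − 67.8| / 15.9 = 0.4969
Noncentrality parameter: δ = d·√(n/2) = 0.4969 × √(48/2) = 2.4341
Critical value for a two-sided test at α = 0.01: z_{α/2} = 2.576.
Power = Φ(δ − 2.576) + Φ(−δ − 2.576) = Φ(-0.142) + Φ(-5.010) = 0.4436 + 0.0000 = 0.4436.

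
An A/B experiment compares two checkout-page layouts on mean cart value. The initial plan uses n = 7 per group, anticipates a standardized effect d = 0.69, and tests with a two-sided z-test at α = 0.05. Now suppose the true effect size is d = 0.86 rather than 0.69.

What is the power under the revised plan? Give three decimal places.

With d = 0.86: δ = d·√(n/2) = 0.86 × √(7/2) = 1.6089. Critical value z_{0.025} = 1.960.
Revised power = Φ(δ − 1.960) + Φ(−δ − 1.960) = Φ(-0.351) + Φ(-3.569) = 0.3628 + 0.0002 = 0.3630.

Power ≈ 0.363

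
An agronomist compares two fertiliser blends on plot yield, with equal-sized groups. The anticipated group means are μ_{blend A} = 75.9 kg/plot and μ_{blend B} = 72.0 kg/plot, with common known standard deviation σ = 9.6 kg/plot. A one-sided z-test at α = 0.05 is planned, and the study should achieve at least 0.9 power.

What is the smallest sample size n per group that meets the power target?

n = 104 per group

Standardized effect: d = |μ_{blend A} − μ_{blend B}| / σ = |75.9 − 72.0| / 9.6 = 0.4062
Set Φ(δ − 1.645) = 0.9; then δ − 1.645 = Φ⁻¹(0.9) = 1.282, giving δ = 2.926.
δ = d·√(n/2) ⇒ n = 2(δ/d)² = 2 × (2.926 / 0.4062)² = 103.78.
Rounding up, n = 104 per group.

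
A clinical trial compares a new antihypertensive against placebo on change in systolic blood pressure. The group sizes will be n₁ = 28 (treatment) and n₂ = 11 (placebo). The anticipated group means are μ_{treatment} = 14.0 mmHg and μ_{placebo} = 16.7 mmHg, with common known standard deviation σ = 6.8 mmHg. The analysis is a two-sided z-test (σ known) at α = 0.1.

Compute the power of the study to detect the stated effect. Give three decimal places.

Power ≈ 0.301

Standardized effect: d = |μ_{treatment} − μ_{placebo}| / σ = |14.0 − 16.7| / 6.8 = 0.3971
Noncentrality parameter: δ = d / √(1/n₁ + 1/n₂) = 0.3971 / √(1/28 + 1/11) = 1.1158
Two-sided α = 0.1 → critical value z_{0.05} = 1.645.
Power = Φ(δ − 1.645) + Φ(−δ − 1.645) = Φ(-0.529) + Φ(-2.761) = 0.2984 + 0.0029 = 0.3013.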